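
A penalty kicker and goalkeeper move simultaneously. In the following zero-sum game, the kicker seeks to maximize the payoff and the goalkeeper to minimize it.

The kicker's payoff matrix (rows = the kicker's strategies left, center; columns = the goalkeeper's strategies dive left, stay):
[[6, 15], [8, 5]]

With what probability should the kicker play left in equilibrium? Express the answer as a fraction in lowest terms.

1/4

Row minima are 6 and 5, so the kicker's maximin is 6; column maxima are 8 and 15, so the goalkeeper's minimax is 8. These differ, so the equilibrium is in mixed strategies.
Let the kicker play left with probability p. The goalkeeper is indifferent when 6p + 8(1−p) = 15p + 5(1−p), giving p = 1/4.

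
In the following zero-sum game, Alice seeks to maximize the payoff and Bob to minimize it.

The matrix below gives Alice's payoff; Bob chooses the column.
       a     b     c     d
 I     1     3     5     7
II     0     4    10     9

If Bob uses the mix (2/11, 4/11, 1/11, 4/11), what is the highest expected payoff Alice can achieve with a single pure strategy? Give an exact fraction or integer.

I: (1)·(2/11) + (3)·(4/11) + (5)·(1/11) + (7)·(4/11) = 47/11.
II: (0)·(2/11) + (4)·(4/11) + (10)·(1/11) + (9)·(4/11) = 62/11.
The best pure response is II with expected payoff 62/11.

62/11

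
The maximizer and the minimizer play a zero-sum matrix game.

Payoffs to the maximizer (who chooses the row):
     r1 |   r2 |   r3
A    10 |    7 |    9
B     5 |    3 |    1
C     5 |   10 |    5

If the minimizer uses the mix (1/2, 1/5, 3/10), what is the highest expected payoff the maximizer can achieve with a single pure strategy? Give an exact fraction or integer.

91/10

A: (10)·(1/2) + (7)·(1/5) + (9)·(3/10) = 91/10.
B: (5)·(1/2) + (3)·(1/5) + (1)·(3/10) = 17/5.
C: (5)·(1/2) + (10)·(1/5) + (5)·(3/10) = 6.
The best pure response is A with expected payoff 91/10.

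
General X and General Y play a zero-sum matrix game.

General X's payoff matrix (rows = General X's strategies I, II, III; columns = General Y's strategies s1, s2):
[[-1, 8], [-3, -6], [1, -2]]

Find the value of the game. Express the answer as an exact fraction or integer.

1/2

Row II is strictly dominated by row III, so General X never plays it.
The remaining 2×2 game on (I, III) × (s1, s2) has no saddle point. Let General X play I with probability p; indifference gives −p + (1−p) = 8p − 2(1−p), so p = 1/4.
Similarly General Y's optimal q on s1 is 5/6, and the value is -1·(5/6) + (8)·(1/6) = 1/2.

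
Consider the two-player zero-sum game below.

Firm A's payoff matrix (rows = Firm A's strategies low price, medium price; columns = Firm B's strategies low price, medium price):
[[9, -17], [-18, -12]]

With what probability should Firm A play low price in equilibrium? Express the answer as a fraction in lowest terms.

Row minima are -17 and -18, so Firm A's maximin is -17; column maxima are 9 and -12, so Firm B's minimax is -12. These differ, so the equilibrium is in mixed strategies.
Let Firm A play low price with probability p. Firm B is indifferent when 9p − 18(1−p) = −17p − 12(1−p), giving p = 3/16.

3/16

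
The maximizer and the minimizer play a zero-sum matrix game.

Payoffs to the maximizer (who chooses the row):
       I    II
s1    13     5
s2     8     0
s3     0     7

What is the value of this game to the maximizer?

91/15

Row s2 is strictly dominated by row s1, so the maximizer never plays it.
The remaining 2×2 game on (s1, s3) × (I, II) has no saddle point. Let the maximizer play s1 with probability p; indifference gives 13p = 5p + 7(1−p), so p = 7/15.
Similarly the minimizer's optimal q on I is 2/15, and the value is 13·(2/15) + (5)·(13/15) = 91/15.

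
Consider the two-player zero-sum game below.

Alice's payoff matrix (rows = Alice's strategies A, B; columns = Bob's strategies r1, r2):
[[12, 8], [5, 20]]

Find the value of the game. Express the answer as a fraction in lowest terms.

200/19

Row minima are 8 and 5, so Alice's maximin is 8; column maxima are 12 and 20, so Bob's minimax is 12. These differ, so the equilibrium is in mixed strategies.
Let Alice play A with probability p. Bob is indifferent when 12p + 5(1−p) = 8p + 20(1−p), giving p = 15/19.
Let Bob play r1 with probability q. Alice is indifferent when 12q + 8(1−q) = 5q + 20(1−q), giving q = 12/19.
The value is 12·(12/19) + (8)·(7/19) = 200/19.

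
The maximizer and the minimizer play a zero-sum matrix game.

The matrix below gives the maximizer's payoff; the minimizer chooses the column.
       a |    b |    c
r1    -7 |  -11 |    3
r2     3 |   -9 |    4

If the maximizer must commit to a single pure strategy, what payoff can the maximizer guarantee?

-9

The worst-case payoff for each row is r1: -11, r2: -9.
The best of these is -9.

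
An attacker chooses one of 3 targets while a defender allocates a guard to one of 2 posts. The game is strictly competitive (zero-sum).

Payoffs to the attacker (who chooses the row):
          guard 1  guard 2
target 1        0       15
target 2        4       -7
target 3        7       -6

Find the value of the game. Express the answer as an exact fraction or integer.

15/4

Row target 2 is strictly dominated by row target 3, so the attacker never plays it.
The remaining 2×2 game on (target 1, target 3) × (guard 1, guard 2) has no saddle point. Let the attacker play target 1 with probability p; indifference gives 7(1−p) = 15p − 6(1−p), so p = 13/28.
Similarly the defender's optimal q on guard 1 is 3/4, and the value is 0·(3/4) + (15)·(1/4) = 15/4.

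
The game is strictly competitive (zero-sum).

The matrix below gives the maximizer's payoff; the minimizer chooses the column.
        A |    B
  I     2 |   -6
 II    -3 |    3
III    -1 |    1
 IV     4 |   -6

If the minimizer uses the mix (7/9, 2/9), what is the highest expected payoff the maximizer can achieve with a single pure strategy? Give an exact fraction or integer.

16/9

I: (2)·(7/9) + (-6)·(2/9) = 2/9.
II: (-3)·(7/9) + (3)·(2/9) = -5/3.
III: (-1)·(7/9) + (1)·(2/9) = -5/9.
IV: (4)·(7/9) + (-6)·(2/9) = 16/9.
The best pure response is IV with expected payoff 16/9.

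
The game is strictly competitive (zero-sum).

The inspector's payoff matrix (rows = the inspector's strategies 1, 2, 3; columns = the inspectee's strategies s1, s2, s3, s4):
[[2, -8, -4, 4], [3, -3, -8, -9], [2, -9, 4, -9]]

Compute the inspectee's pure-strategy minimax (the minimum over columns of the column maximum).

-3

The worst case (largest entry) in each column is s1: 3, s2: -3, s3: 4, s4: 4.
The best (smallest) of these is -3.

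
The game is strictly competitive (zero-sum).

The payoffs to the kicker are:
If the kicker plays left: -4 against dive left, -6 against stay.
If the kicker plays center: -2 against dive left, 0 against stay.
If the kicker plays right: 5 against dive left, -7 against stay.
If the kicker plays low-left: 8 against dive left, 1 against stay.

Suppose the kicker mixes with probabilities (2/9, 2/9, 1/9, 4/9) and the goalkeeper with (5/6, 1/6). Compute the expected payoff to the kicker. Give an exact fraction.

Against (5/6, 1/6), each row's expected payoff is left: -13/3; center: -5/3; right: 3; low-left: 41/6.
Taking the (2/9, 2/9, 1/9, 4/9)-weighted average: (2/9)·(-13/3) + (2/9)·(-5/3) + (1/9)·(3) + (4/9)·(41/6) = 55/27.

55/27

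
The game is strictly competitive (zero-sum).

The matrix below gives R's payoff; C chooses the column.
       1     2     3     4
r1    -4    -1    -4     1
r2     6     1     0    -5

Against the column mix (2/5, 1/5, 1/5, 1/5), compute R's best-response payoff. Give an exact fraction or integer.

8/5

r1: (-4)·(2/5) + (-1)·(1/5) + (-4)·(1/5) + (1)·(1/5) = -12/5.
r2: (6)·(2/5) + (1)·(1/5) + (0)·(1/5) + (-5)·(1/5) = 8/5.
The best pure response is r2 with expected payoff 8/5.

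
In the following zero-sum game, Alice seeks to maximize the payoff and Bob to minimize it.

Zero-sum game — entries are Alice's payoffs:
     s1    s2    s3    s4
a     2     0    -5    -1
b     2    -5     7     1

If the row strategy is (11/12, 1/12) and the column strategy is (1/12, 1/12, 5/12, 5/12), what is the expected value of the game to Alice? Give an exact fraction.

Against (1/12, 1/12, 5/12, 5/12), each row's expected payoff is a: -7/3; b: 37/12.
Taking the (11/12, 1/12)-weighted average: (11/12)·(-7/3) + (1/12)·(37/12) = -271/144.

-271/144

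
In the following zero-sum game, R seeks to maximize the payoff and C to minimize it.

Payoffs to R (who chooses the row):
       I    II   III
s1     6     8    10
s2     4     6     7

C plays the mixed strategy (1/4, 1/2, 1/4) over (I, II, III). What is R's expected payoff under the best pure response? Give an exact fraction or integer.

s1: (6)·(1/4) + (8)·(1/2) + (10)·(1/4) = 8.
s2: (4)·(1/4) + (6)·(1/2) + (7)·(1/4) = 23/4.
The best pure response is s1 with expected payoff 8.

8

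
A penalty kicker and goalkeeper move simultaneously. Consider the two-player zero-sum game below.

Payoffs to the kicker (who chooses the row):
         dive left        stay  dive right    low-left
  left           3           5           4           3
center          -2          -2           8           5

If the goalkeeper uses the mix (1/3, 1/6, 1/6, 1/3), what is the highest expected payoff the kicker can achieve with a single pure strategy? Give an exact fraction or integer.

left: (3)·(1/3) + (5)·(1/6) + (4)·(1/6) + (3)·(1/3) = 7/2.
center: (-2)·(1/3) + (-2)·(1/6) + (8)·(1/6) + (5)·(1/3) = 2.
The best pure response is left with expected payoff 7/2.

7/2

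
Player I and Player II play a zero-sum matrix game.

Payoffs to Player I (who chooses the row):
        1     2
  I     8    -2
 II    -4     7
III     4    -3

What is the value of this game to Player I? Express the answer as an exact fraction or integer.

Row III is strictly dominated by row I, so Player I never plays it.
The remaining 2×2 game on (I, II) × (1, 2) has no saddle point. Let Player I play I with probability p; indifference gives 8p − 4(1−p) = −2p + 7(1−p), so p = 11/21.
Similarly Player II's optimal q on 1 is 3/7, and the value is 8·(3/7) + (-2)·(4/7) = 16/7.

16/7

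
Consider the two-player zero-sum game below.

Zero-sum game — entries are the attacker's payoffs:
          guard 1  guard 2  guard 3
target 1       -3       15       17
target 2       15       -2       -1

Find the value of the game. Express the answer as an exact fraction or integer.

219/35

Column guard 3 is strictly dominated by guard 2 for the defender (it gives the attacker more in every row).
The remaining 2×2 game on (target 1, target 2) × (guard 1, guard 2) has no saddle point. Let the attacker play target 1 with probability p; indifference gives −3p + 15(1−p) = 15p − 2(1−p), so p = 17/35.
Similarly the defender's optimal q on guard 1 is 17/35, and the value is -3·(17/35) + (15)·(18/35) = 219/35.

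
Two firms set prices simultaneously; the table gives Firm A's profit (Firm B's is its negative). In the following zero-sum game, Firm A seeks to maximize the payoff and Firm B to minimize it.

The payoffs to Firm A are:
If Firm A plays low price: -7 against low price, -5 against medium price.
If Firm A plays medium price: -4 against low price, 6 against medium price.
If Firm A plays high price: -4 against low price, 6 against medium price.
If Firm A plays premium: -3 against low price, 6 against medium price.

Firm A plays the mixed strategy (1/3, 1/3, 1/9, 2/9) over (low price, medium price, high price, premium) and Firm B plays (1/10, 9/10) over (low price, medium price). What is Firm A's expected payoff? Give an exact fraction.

73/45

Against (1/10, 9/10), each row's expected payoff is low price: -26/5; medium price: 5; high price: 5; premium: 51/10.
Taking the (1/3, 1/3, 1/9, 2/9)-weighted average: (1/3)·(-26/5) + (1/3)·(5) + (1/9)·(5) + (2/9)·(51/10) = 73/45.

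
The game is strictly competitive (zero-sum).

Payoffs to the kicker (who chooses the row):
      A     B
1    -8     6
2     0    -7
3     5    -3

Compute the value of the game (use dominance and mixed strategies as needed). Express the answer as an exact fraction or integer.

3/11

Row 2 is strictly dominated by row 3, so the kicker never plays it.
The remaining 2×2 game on (1, 3) × (A, B) has no saddle point. Let the kicker play 1 with probability p; indifference gives −8p + 5(1−p) = 6p − 3(1−p), so p = 4/11.
Similarly the goalkeeper's optimal q on A is 9/22, and the value is -8·(9/22) + (6)·(13/22) = 3/11.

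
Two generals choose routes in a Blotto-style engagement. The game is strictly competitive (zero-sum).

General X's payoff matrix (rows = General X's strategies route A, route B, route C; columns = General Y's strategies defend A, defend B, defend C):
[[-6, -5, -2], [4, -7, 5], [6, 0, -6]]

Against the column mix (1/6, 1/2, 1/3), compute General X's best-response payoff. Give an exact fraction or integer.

route A: (-6)·(1/6) + (-5)·(1/2) + (-2)·(1/3) = -25/6.
route B: (4)·(1/6) + (-7)·(1/2) + (5)·(1/3) = -7/6.
route C: (6)·(1/6) + (0)·(1/2) + (-6)·(1/3) = -1.
The best pure response is route C with expected payoff -1.

-1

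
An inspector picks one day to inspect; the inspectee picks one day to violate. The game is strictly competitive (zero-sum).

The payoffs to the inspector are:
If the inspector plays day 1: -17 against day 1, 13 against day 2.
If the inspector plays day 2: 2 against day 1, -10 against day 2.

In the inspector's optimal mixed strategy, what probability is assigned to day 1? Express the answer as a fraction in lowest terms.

2/7

Row minima are -17 and -10, so the inspector's maximin is -10; column maxima are 2 and 13, so the inspectee's minimax is 2. These differ, so the equilibrium is in mixed strategies.
Let the inspector play day 1 with probability p. The inspectee is indifferent when −17p + 2(1−p) = 13p − 10(1−p), giving p = 2/7.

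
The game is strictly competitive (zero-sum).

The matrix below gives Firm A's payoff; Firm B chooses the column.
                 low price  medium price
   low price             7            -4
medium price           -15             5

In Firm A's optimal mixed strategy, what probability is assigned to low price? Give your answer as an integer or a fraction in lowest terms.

20/31

Row minima are -4 and -15, so Firm A's maximin is -4; column maxima are 7 and 5, so Firm B's minimax is 5. These differ, so the equilibrium is in mixed strategies.
Let Firm A play low price with probability p. Firm B is indifferent when 7p − 15(1−p) = −4p + 5(1−p), giving p = 20/31.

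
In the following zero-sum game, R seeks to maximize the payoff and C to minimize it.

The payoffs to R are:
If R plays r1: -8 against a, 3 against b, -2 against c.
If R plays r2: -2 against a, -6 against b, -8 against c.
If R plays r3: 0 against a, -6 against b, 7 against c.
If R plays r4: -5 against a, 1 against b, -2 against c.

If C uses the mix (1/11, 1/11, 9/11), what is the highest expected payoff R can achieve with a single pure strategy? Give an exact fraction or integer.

57/11

r1: (-8)·(1/11) + (3)·(1/11) + (-2)·(9/11) = -23/11.
r2: (-2)·(1/11) + (-6)·(1/11) + (-8)·(9/11) = -80/11.
r3: (0)·(1/11) + (-6)·(1/11) + (7)·(9/11) = 57/11.
r4: (-5)·(1/11) + (1)·(1/11) + (-2)·(9/11) = -2.
The best pure response is r3 with expected payoff 57/11.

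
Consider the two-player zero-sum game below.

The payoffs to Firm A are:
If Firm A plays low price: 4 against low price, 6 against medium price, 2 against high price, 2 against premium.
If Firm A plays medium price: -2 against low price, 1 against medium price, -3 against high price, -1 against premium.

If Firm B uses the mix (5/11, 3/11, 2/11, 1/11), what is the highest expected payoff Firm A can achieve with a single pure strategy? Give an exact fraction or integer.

low price: (4)·(5/11) + (6)·(3/11) + (2)·(2/11) + (2)·(1/11) = 4.
medium price: (-2)·(5/11) + (1)·(3/11) + (-3)·(2/11) + (-1)·(1/11) = -14/11.
The best pure response is low price with expected payoff 4.

4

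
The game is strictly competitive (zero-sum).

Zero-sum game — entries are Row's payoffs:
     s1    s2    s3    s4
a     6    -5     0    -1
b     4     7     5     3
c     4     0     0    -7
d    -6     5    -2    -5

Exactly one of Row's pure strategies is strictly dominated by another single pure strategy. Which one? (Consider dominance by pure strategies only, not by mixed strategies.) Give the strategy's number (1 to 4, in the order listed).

Compare d with b: 4 > -6, 7 > 5, 5 > -2, 3 > -5.
So b strictly dominates d for Row; d is strictly dominated.

4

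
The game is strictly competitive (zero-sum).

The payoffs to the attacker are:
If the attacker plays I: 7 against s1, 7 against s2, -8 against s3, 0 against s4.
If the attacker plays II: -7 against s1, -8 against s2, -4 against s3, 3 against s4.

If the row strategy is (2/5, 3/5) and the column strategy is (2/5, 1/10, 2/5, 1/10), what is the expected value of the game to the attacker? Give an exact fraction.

-141/50

Against (2/5, 1/10, 2/5, 1/10), each row's expected payoff is I: 3/10; II: -49/10.
Taking the (2/5, 3/5)-weighted average: (2/5)·(3/10) + (3/5)·(-49/10) = -141/50.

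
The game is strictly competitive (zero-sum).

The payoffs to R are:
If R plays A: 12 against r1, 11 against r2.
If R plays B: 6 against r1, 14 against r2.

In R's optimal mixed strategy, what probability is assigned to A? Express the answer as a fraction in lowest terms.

Row minima are 11 and 6, so R's maximin is 11; column maxima are 12 and 14, so C's minimax is 12. These differ, so the equilibrium is in mixed strategies.
Let R play A with probability p. C is indifferent when 12p + 6(1−p) = 11p + 14(1−p), giving p = 8/9.

8/9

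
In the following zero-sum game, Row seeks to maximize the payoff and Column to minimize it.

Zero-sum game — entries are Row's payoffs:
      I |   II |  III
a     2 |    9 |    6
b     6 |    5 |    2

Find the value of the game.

4

Column II is strictly dominated by III for Column (it gives Row more in every row).
The remaining 2×2 game on (a, b) × (I, III) has no saddle point. Let Row play a with probability p; indifference gives 2p + 6(1−p) = 6p + 2(1−p), so p = 1/2.
Similarly Column's optimal q on I is 1/2, and the value is 2·(1/2) + (6)·(1/2) = 4.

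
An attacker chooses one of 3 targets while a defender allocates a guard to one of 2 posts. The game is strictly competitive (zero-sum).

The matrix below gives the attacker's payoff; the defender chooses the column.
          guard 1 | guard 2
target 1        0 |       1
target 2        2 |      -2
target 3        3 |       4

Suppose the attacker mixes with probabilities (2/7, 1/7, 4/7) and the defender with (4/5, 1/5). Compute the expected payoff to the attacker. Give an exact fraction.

72/35

Against (4/5, 1/5), each row's expected payoff is target 1: 1/5; target 2: 6/5; target 3: 16/5.
Taking the (2/7, 1/7, 4/7)-weighted average: (2/7)·(1/5) + (1/7)·(6/5) + (4/7)·(16/5) = 72/35.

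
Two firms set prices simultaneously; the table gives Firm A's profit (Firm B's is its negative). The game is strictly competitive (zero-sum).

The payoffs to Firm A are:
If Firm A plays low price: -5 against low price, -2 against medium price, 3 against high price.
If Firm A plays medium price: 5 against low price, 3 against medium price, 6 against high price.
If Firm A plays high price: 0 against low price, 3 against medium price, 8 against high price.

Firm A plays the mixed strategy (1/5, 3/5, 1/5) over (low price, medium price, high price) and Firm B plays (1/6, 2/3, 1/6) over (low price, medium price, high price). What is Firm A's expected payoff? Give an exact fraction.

Against (1/6, 2/3, 1/6), each row's expected payoff is low price: -5/3; medium price: 23/6; high price: 10/3.
Taking the (1/5, 3/5, 1/5)-weighted average: (1/5)·(-5/3) + (3/5)·(23/6) + (1/5)·(10/3) = 79/30.

79/30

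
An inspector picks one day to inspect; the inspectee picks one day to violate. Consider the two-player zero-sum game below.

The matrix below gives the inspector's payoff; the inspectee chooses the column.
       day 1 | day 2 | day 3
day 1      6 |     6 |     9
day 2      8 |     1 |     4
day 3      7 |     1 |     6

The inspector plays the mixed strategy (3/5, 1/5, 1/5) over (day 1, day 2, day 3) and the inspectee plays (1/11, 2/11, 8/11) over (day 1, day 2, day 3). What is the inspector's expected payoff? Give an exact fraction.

369/55

Against (1/11, 2/11, 8/11), each row's expected payoff is day 1: 90/11; day 2: 42/11; day 3: 57/11.
Taking the (3/5, 1/5, 1/5)-weighted average: (3/5)·(90/11) + (1/5)·(42/11) + (1/5)·(57/11) = 369/55.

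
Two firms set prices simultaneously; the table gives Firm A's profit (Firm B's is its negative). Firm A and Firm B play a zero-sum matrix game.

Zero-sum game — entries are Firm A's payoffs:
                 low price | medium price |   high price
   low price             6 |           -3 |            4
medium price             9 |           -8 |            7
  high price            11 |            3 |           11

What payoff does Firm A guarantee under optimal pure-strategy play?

Row minima: -3, -8, 3 → Firm A's maximin is 3.
Column maxima: 11, 3, 11 → Firm B's minimax is 3.
They coincide at (high price, medium price), so the value is 3.

3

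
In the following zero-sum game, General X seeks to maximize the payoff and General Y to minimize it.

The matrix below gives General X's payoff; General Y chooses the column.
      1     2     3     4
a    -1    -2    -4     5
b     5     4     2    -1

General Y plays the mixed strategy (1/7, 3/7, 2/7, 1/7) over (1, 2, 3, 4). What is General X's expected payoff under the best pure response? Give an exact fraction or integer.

20/7

a: (-1)·(1/7) + (-2)·(3/7) + (-4)·(2/7) + (5)·(1/7) = -10/7.
b: (5)·(1/7) + (4)·(3/7) + (2)·(2/7) + (-1)·(1/7) = 20/7.
The best pure response is b with expected payoff 20/7.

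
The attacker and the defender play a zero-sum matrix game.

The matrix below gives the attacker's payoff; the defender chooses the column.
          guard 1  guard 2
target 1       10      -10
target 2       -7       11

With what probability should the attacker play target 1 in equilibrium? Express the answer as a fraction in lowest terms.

9/19

Row minima are -10 and -7, so the attacker's maximin is -7; column maxima are 10 and 11, so the defender's minimax is 10. These differ, so the equilibrium is in mixed strategies.
Let the attacker play target 1 with probability p. The defender is indifferent when 10p − 7(1−p) = −10p + 11(1−p), giving p = 9/19.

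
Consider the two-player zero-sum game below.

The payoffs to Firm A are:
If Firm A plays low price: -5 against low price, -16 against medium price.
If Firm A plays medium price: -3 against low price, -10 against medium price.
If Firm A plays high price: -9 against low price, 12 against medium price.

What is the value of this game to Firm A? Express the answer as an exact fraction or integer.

Row low price is strictly dominated by row medium price, so Firm A never plays it.
The remaining 2×2 game on (medium price, high price) × (low price, medium price) has no saddle point. Let Firm A play medium price with probability p; indifference gives −3p − 9(1−p) = −10p + 12(1−p), so p = 3/4.
Similarly Firm B's optimal q on low price is 11/14, and the value is -3·(11/14) + (-10)·(3/14) = -9/2.

-9/2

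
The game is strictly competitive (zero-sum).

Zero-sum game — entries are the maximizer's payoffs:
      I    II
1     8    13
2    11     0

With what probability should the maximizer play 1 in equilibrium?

Row minima are 8 and 0, so the maximizer's maximin is 8; column maxima are 11 and 13, so the minimizer's minimax is 11. These differ, so the equilibrium is in mixed strategies.
Let the maximizer play 1 with probability p. The minimizer is indifferent when 8p + 11(1−p) = 13p, giving p = 11/16.

11/16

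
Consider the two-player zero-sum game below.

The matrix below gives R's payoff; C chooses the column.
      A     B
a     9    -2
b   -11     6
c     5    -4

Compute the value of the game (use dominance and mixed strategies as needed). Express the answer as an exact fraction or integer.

Row c is strictly dominated by row a, so R never plays it.
The remaining 2×2 game on (a, b) × (A, B) has no saddle point. Let R play a with probability p; indifference gives 9p − 11(1−p) = −2p + 6(1−p), so p = 17/28.
Similarly C's optimal q on A is 2/7, and the value is 9·(2/7) + (-2)·(5/7) = 8/7.

8/7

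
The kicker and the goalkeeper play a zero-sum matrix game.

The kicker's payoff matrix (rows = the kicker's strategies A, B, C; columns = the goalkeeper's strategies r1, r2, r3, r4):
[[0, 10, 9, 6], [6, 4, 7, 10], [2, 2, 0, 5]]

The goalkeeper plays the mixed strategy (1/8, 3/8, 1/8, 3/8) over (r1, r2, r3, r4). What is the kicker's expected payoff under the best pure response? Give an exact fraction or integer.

57/8

A: (0)·(1/8) + (10)·(3/8) + (9)·(1/8) + (6)·(3/8) = 57/8.
B: (6)·(1/8) + (4)·(3/8) + (7)·(1/8) + (10)·(3/8) = 55/8.
C: (2)·(1/8) + (2)·(3/8) + (0)·(1/8) + (5)·(3/8) = 23/8.
The best pure response is A with expected payoff 57/8.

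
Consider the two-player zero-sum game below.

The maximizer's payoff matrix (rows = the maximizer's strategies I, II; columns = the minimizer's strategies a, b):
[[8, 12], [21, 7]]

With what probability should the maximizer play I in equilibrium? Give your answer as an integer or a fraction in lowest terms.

7/9

Row minima are 8 and 7, so the maximizer's maximin is 8; column maxima are 21 and 12, so the minimizer's minimax is 12. These differ, so the equilibrium is in mixed strategies.
Let the maximizer play I with probability p. The minimizer is indifferent when 8p + 21(1−p) = 12p + 7(1−p), giving p = 7/9.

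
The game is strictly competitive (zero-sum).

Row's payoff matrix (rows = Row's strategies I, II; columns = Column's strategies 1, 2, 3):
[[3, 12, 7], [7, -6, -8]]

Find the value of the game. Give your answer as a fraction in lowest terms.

Column 2 is strictly dominated by 3 for Column (it gives Row more in every row).
The remaining 2×2 game on (I, II) × (1, 3) has no saddle point. Let Row play I with probability p; indifference gives 3p + 7(1−p) = 7p − 8(1−p), so p = 15/19.
Similarly Column's optimal q on 1 is 15/19, and the value is 3·(15/19) + (7)·(4/19) = 73/19.

73/19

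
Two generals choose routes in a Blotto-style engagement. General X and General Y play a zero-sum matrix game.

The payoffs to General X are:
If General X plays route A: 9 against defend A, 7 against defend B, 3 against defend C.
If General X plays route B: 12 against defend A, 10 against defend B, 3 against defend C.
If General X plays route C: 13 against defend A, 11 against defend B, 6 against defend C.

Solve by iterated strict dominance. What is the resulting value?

6

Row route A is strictly dominated by row route C (13>9, 11>7, 6>3); eliminate route A.
Row route B is strictly dominated by row route C (13>12, 11>10, 6>3); eliminate route B.
Column defend B is strictly dominated by defend C for General Y (6<11); eliminate defend B.
Column defend A is strictly dominated by defend C for General Y (6<13); eliminate defend A.
Only (route C, defend C) remains, with payoff 6.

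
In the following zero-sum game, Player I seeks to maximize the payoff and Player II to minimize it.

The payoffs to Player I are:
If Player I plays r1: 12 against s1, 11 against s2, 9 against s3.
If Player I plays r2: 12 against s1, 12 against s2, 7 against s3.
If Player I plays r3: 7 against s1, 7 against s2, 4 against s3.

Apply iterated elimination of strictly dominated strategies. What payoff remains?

9

Row r3 is strictly dominated by row r1 (12>7, 11>7, 9>4); eliminate r3.
Column s1 is strictly dominated by s3 for Player II (9<12, 7<12); eliminate s1.
Column s2 is strictly dominated by s3 for Player II (9<11, 7<12); eliminate s2.
Row r2 is strictly dominated by row r1 (9>7); eliminate r2.
Only (r1, s3) remains, with payoff 9.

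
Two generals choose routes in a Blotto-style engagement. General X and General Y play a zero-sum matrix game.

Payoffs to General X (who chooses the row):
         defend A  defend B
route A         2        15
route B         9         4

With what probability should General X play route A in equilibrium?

Row minima are 2 and 4, so General X's maximin is 4; column maxima are 9 and 15, so General Y's minimax is 9. These differ, so the equilibrium is in mixed strategies.
Let General X play route A with probability p. General Y is indifferent when 2p + 9(1−p) = 15p + 4(1−p), giving p = 5/18.

5/18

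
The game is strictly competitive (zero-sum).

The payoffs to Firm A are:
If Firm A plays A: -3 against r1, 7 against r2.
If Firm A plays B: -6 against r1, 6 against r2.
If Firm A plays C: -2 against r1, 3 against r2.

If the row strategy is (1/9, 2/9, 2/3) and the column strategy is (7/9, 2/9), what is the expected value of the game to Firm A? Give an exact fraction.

Against (7/9, 2/9), each row's expected payoff is A: -7/9; B: -10/3; C: -8/9.
Taking the (1/9, 2/9, 2/3)-weighted average: (1/9)·(-7/9) + (2/9)·(-10/3) + (2/3)·(-8/9) = -115/81.

-115/81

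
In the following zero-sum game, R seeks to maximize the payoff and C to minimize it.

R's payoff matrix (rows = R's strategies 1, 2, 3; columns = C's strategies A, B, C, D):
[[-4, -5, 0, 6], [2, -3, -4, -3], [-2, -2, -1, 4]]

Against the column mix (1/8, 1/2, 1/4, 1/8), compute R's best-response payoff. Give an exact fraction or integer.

1: (-4)·(1/8) + (-5)·(1/2) + (0)·(1/4) + (6)·(1/8) = -9/4.
2: (2)·(1/8) + (-3)·(1/2) + (-4)·(1/4) + (-3)·(1/8) = -21/8.
3: (-2)·(1/8) + (-2)·(1/2) + (-1)·(1/4) + (4)·(1/8) = -1.
The best pure response is 3 with expected payoff -1.

-1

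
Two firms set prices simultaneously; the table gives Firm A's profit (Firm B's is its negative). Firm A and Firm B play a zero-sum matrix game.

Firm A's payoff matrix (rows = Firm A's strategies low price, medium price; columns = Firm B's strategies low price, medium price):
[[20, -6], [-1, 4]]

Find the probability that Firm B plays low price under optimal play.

10/31

Row minima are -6 and -1, so Firm A's maximin is -1; column maxima are 20 and 4, so Firm B's minimax is 4. These differ, so the equilibrium is in mixed strategies.
Let Firm B play low price with probability q. Firm A is indifferent when 20q − 6(1−q) = −q + 4(1−q), giving q = 10/31.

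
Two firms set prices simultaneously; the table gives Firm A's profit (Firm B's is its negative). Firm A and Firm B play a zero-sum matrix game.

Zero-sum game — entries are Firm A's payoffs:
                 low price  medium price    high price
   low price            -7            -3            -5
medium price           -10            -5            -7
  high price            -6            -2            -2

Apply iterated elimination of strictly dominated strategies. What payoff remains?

-6

Column medium price is strictly dominated by low price for Firm B (-7<-3, -10<-5, -6<-2); eliminate medium price.
Row medium price is strictly dominated by row low price (-7>-10, -5>-7); eliminate medium price.
Column high price is strictly dominated by low price for Firm B (-7<-5, -6<-2); eliminate high price.
Row low price is strictly dominated by row high price (-6>-7); eliminate low price.
Only (high price, low price) remains, with payoff -6.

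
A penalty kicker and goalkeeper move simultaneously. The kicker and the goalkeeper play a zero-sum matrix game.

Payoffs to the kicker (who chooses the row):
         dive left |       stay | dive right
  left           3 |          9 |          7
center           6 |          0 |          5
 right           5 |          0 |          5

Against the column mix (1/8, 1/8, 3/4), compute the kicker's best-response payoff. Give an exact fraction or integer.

27/4

left: (3)·(1/8) + (9)·(1/8) + (7)·(3/4) = 27/4.
center: (6)·(1/8) + (0)·(1/8) + (5)·(3/4) = 9/2.
right: (5)·(1/8) + (0)·(1/8) + (5)·(3/4) = 35/8.
The best pure response is left with expected payoff 27/4.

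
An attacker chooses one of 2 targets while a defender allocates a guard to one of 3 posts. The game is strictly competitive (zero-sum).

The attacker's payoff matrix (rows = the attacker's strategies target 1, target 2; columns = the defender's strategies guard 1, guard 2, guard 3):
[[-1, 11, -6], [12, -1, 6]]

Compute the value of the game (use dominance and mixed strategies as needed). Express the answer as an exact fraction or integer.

Column guard 1 is strictly dominated by guard 3 for the defender (it gives the attacker more in every row).
The remaining 2×2 game on (target 1, target 2) × (guard 2, guard 3) has no saddle point. Let the attacker play target 1 with probability p; indifference gives 11p − (1−p) = −6p + 6(1−p), so p = 7/24.
Similarly the defender's optimal q on guard 2 is 1/2, and the value is 11·(1/2) + (-6)·(1/2) = 5/2.

5/2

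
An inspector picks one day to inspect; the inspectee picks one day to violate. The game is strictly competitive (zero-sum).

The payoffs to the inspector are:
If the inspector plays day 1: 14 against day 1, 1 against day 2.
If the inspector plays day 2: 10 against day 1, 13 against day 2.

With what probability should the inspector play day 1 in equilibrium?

3/16

Row minima are 1 and 10, so the inspector's maximin is 10; column maxima are 14 and 13, so the inspectee's minimax is 13. These differ, so the equilibrium is in mixed strategies.
Let the inspector play day 1 with probability p. The inspectee is indifferent when 14p + 10(1−p) = p + 13(1−p), giving p = 3/16.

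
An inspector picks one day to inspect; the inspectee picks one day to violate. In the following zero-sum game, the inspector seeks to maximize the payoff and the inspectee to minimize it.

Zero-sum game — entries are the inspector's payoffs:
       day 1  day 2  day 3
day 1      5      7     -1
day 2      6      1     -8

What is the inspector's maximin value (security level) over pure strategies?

The worst-case payoff for each row is day 1: -1, day 2: -8.
The best of these is -1.

-1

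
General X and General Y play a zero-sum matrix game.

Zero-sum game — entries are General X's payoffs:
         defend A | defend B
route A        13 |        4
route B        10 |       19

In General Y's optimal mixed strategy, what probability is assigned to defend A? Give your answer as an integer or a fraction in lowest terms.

5/6

Row minima are 4 and 10, so General X's maximin is 10; column maxima are 13 and 19, so General Y's minimax is 13. These differ, so the equilibrium is in mixed strategies.
Let General Y play defend A with probability q. General X is indifferent when 13q + 4(1−q) = 10q + 19(1−q), giving q = 5/6.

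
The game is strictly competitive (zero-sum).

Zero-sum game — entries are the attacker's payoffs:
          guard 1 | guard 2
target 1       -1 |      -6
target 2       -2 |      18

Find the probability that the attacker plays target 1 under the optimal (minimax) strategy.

Row minima are -6 and -2, so the attacker's maximin is -2; column maxima are -1 and 18, so the defender's minimax is -1. These differ, so the equilibrium is in mixed strategies.
Let the attacker play target 1 with probability p. The defender is indifferent when −p − 2(1−p) = −6p + 18(1−p), giving p = 4/5.

4/5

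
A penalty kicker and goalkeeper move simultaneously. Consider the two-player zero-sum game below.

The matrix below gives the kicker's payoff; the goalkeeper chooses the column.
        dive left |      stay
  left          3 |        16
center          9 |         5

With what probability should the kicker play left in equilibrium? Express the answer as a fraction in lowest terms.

4/17

Row minima are 3 and 5, so the kicker's maximin is 5; column maxima are 9 and 16, so the goalkeeper's minimax is 9. These differ, so the equilibrium is in mixed strategies.
Let the kicker play left with probability p. The goalkeeper is indifferent when 3p + 9(1−p) = 16p + 5(1−p), giving p = 4/17.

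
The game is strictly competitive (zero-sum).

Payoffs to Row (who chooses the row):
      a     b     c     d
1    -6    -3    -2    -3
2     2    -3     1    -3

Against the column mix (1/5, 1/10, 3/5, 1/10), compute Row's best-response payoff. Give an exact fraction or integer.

1: (-6)·(1/5) + (-3)·(1/10) + (-2)·(3/5) + (-3)·(1/10) = -3.
2: (2)·(1/5) + (-3)·(1/10) + (1)·(3/5) + (-3)·(1/10) = 2/5.
The best pure response is 2 with expected payoff 2/5.

2/5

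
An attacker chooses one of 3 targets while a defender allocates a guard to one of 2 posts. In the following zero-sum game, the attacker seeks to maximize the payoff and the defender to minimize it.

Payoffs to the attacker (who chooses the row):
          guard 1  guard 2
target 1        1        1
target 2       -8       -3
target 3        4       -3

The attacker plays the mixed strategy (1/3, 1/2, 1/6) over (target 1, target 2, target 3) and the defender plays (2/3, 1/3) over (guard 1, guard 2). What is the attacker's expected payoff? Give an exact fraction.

Against (2/3, 1/3), each row's expected payoff is target 1: 1; target 2: -19/3; target 3: 5/3.
Taking the (1/3, 1/2, 1/6)-weighted average: (1/3)·(1) + (1/2)·(-19/3) + (1/6)·(5/3) = -23/9.

-23/9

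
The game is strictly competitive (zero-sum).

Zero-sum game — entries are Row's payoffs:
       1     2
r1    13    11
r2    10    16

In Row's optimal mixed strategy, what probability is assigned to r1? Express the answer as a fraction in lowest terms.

Row minima are 11 and 10, so Row's maximin is 11; column maxima are 13 and 16, so Column's minimax is 13. These differ, so the equilibrium is in mixed strategies.
Let Row play r1 with probability p. Column is indifferent when 13p + 10(1−p) = 11p + 16(1−p), giving p = 3/4.

3/4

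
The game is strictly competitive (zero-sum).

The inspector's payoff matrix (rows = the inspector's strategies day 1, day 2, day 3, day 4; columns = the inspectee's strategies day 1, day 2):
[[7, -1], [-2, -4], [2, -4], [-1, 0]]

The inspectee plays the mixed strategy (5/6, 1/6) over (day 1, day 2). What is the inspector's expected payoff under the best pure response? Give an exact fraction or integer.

day 1: (7)·(5/6) + (-1)·(1/6) = 17/3.
day 2: (-2)·(5/6) + (-4)·(1/6) = -7/3.
day 3: (2)·(5/6) + (-4)·(1/6) = 1.
day 4: (-1)·(5/6) + (0)·(1/6) = -5/6.
The best pure response is day 1 with expected payoff 17/3.

17/3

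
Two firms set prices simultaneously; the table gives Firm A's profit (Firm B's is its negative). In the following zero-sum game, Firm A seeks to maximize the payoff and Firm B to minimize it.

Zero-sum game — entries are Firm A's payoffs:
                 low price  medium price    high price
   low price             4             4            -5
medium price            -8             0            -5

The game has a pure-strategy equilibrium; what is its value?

Row minima: -5, -8 → Firm A's maximin is -5.
Column maxima: 4, 4, -5 → Firm B's minimax is -5.
They coincide at (low price, high price), so the value is -5.

-5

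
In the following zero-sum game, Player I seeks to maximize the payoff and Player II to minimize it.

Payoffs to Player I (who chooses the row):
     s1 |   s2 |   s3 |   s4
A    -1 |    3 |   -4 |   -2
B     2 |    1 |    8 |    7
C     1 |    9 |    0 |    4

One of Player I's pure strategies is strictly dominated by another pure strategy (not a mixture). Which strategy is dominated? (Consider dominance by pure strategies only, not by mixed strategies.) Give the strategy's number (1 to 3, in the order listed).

Compare A with C: 1 > -1, 9 > 3, 0 > -4, 4 > -2.
So C strictly dominates A for Player I; A is strictly dominated.

1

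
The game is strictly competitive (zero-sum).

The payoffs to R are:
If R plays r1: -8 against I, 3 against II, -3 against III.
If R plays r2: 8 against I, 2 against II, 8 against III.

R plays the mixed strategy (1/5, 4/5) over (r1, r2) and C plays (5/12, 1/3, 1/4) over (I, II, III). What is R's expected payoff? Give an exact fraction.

251/60

Against (5/12, 1/3, 1/4), each row's expected payoff is r1: -37/12; r2: 6.
Taking the (1/5, 4/5)-weighted average: (1/5)·(-37/12) + (4/5)·(6) = 251/60.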